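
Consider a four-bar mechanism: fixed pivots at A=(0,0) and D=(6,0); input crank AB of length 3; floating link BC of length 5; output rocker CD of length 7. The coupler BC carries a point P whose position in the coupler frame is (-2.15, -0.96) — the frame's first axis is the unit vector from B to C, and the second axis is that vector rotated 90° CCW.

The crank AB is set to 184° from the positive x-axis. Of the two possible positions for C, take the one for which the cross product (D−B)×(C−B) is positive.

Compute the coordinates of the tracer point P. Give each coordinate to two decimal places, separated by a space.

A=(0,0), D=(6.00,0)
B = A + 3.00·(cos184°, sin184°) = (-2.9927, -0.2093)
|BD| = 8.9951
circle(B,5.00) ∩ circle(D,7.00): a=3.1635, h=3.8720
  candidates: C₊=(0.0799,3.7353) cross=34.829; C₋=(0.2600,-4.0066) cross=-34.829
  mode + wants cross > 0 → take C=(0.0799,3.7353) (cross=34.829)
ex = (C−B)/|BC| = (0.6145,0.7889); ey = (-0.7889,0.6145)
P = B + -2.15·ex + -0.96·ey = (-3.5565,-2.4954)

-3.56 -2.50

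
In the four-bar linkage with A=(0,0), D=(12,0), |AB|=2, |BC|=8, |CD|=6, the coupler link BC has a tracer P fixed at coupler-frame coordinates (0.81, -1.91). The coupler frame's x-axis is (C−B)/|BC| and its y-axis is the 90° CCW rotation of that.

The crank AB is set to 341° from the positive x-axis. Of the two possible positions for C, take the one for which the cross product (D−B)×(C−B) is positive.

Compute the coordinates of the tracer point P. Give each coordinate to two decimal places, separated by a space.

3.74 -1.59

A=(0,0), D=(12.00,0)
B = A + 2.00·(cos341°, sin341°) = (1.8910, -0.6511)
|BD| = 10.1299
circle(B,8.00) ∩ circle(D,6.00): a=6.4470, h=4.7367
  candidates: C₊=(8.0202,4.4902) cross=47.982; C₋=(8.6292,-4.9636) cross=-47.982
  mode + wants cross > 0 → take C=(8.0202,4.4902) (cross=47.982)
ex = (C−B)/|BC| = (0.7662,0.6427); ey = (-0.6427,0.7662)
P = B + 0.81·ex + -1.91·ey = (3.7391,-1.5939)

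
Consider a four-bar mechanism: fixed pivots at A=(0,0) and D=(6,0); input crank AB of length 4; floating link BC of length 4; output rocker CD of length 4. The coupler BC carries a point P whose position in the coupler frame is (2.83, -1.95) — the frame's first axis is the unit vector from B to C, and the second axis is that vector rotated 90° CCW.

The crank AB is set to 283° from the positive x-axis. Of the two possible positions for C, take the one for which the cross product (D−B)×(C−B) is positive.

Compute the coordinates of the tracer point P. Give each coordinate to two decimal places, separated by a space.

3.55 -1.71

A=(0,0), D=(6.00,0)
B = A + 4.00·(cos283°, sin283°) = (0.8998, -3.8975)
|BD| = 6.4189
circle(B,4.00) ∩ circle(D,4.00): a=3.2095, h=2.3873
  candidates: C₊=(2.0003,-0.0519) cross=15.324; C₋=(4.8995,-3.8456) cross=-15.324
  mode + wants cross > 0 → take C=(2.0003,-0.0519) (cross=15.324)
ex = (C−B)/|BC| = (0.2751,0.9614); ey = (-0.9614,0.2751)
P = B + 2.83·ex + -1.95·ey = (3.5532,-1.7132)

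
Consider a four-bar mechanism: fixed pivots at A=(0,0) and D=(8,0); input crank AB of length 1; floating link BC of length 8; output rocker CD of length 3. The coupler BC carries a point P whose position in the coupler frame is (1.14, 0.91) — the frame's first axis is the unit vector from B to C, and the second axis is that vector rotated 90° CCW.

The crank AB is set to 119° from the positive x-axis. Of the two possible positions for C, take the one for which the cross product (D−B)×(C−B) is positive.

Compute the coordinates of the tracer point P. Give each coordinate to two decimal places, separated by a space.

0.39 2.04

A=(0,0), D=(8.00,0)
B = A + 1.00·(cos119°, sin119°) = (-0.4848, 0.8746)
|BD| = 8.5298
circle(B,8.00) ∩ circle(D,3.00): a=7.4889, h=2.8136
  candidates: C₊=(7.2531,2.9055) cross=24.000; C₋=(6.6761,-2.6921) cross=-24.000
  mode + wants cross > 0 → take C=(7.2531,2.9055) (cross=24.000)
ex = (C−B)/|BC| = (0.9672,0.2539); ey = (-0.2539,0.9672)
P = B + 1.14·ex + 0.91·ey = (0.3868,2.0442)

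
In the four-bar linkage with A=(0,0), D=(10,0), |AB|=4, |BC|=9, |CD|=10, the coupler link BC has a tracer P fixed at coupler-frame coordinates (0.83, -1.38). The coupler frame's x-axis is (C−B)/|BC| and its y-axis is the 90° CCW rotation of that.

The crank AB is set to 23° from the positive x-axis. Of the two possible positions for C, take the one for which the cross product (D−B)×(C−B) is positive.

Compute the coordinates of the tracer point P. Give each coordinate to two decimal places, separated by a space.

A=(0,0), D=(10.00,0)
B = A + 4.00·(cos23°, sin23°) = (3.6820, 1.5629)
|BD| = 6.5084
circle(B,9.00) ∩ circle(D,10.00): a=1.7946, h=8.8193
  candidates: C₊=(7.5419,9.6932) cross=57.400; C₋=(3.3062,-7.4292) cross=-57.400
  mode + wants cross > 0 → take C=(7.5419,9.6932) (cross=57.400)
ex = (C−B)/|BC| = (0.4289,0.9034); ey = (-0.9034,0.4289)
P = B + 0.83·ex + -1.38·ey = (5.2846,1.7209)

5.28 1.72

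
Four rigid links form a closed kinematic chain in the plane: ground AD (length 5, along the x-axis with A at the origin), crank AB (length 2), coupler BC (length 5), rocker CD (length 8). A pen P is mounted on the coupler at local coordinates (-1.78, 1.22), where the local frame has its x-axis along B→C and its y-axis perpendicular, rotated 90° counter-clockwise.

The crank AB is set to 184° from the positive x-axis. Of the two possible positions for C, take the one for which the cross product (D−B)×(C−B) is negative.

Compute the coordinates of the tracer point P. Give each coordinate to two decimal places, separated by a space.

A=(0,0), D=(5.00,0)
B = A + 2.00·(cos184°, sin184°) = (-1.9951, -0.1395)
|BD| = 6.9965
circle(B,5.00) ∩ circle(D,8.00): a=0.7112, h=4.9492
  candidates: C₊=(-1.3828,4.8229) cross=34.627; C₋=(-1.1854,-5.0735) cross=-34.627
  mode - wants cross < 0 → take C=(-1.1854,-5.0735) (cross=-34.627)
ex = (C−B)/|BC| = (0.1619,-0.9868); ey = (0.9868,0.1619)
P = B + -1.78·ex + 1.22·ey = (-1.0795,1.8146)

-1.08 1.81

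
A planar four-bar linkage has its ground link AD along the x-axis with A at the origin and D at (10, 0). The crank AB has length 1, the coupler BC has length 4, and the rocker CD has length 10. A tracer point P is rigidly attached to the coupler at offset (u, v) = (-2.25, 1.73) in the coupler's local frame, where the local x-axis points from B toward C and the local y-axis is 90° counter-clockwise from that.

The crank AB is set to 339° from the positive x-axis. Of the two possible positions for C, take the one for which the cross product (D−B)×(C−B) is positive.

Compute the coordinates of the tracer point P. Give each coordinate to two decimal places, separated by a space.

-0.65 -2.71

A=(0,0), D=(10.00,0)
B = A + 1.00·(cos339°, sin339°) = (0.9336, -0.3584)
|BD| = 9.0735
circle(B,4.00) ∩ circle(D,10.00): a=-0.0921, h=3.9989
  candidates: C₊=(0.6836,3.6338) cross=36.284; C₋=(0.9995,-4.3578) cross=-36.284
  mode + wants cross > 0 → take C=(0.6836,3.6338) (cross=36.284)
ex = (C−B)/|BC| = (-0.0625,0.9980); ey = (-0.9980,-0.0625)
P = B + -2.25·ex + 1.73·ey = (-0.6524,-2.7121)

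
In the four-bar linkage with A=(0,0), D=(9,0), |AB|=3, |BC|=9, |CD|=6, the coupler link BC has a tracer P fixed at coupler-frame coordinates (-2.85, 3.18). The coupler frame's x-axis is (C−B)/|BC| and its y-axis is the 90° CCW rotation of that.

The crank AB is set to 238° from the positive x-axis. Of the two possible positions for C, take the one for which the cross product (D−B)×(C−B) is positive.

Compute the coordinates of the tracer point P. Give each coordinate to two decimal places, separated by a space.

A=(0,0), D=(9.00,0)
B = A + 3.00·(cos238°, sin238°) = (-1.5898, -2.5441)
|BD| = 10.8911
circle(B,9.00) ∩ circle(D,6.00): a=7.5115, h=4.9576
  candidates: C₊=(4.5558,4.0310) cross=53.994; C₋=(6.8720,-5.6099) cross=-53.994
  mode + wants cross > 0 → take C=(4.5558,4.0310) (cross=53.994)
ex = (C−B)/|BC| = (0.6828,0.7306); ey = (-0.7306,0.6828)
P = B + -2.85·ex + 3.18·ey = (-5.8591,-2.4548)

-5.86 -2.45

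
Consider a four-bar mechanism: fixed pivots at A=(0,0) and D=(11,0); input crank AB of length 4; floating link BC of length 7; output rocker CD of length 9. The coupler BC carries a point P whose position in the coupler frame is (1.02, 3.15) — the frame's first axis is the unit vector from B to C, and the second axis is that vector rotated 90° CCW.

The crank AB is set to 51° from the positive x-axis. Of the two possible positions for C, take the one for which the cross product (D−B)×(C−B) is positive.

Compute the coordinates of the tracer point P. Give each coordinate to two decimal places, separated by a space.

A=(0,0), D=(11.00,0)
B = A + 4.00·(cos51°, sin51°) = (2.5173, 3.1086)
|BD| = 9.0344
circle(B,7.00) ∩ circle(D,9.00): a=2.7462, h=6.4388
  candidates: C₊=(7.3113,8.2093) cross=58.171; C₋=(2.8803,-3.8820) cross=-58.171
  mode + wants cross > 0 → take C=(7.3113,8.2093) (cross=58.171)
ex = (C−B)/|BC| = (0.6849,0.7287); ey = (-0.7287,0.6849)
P = B + 1.02·ex + 3.15·ey = (0.9205,6.0091)

0.92 6.01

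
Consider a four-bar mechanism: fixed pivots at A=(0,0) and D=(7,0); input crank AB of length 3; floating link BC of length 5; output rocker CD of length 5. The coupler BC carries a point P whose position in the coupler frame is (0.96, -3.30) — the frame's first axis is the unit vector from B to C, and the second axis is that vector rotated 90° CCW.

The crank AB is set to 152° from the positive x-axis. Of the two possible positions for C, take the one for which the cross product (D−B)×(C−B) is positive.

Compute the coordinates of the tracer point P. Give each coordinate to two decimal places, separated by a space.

A=(0,0), D=(7.00,0)
B = A + 3.00·(cos152°, sin152°) = (-2.6488, 1.4084)
|BD| = 9.7511
circle(B,5.00) ∩ circle(D,5.00): a=4.8755, h=1.1086
  candidates: C₊=(2.3357,1.8012) cross=10.810; C₋=(2.0155,-0.3928) cross=-10.810
  mode + wants cross > 0 → take C=(2.3357,1.8012) (cross=10.810)
ex = (C−B)/|BC| = (0.9969,0.0786); ey = (-0.0786,0.9969)
P = B + 0.96·ex + -3.30·ey = (-1.4326,-1.8060)

-1.43 -1.81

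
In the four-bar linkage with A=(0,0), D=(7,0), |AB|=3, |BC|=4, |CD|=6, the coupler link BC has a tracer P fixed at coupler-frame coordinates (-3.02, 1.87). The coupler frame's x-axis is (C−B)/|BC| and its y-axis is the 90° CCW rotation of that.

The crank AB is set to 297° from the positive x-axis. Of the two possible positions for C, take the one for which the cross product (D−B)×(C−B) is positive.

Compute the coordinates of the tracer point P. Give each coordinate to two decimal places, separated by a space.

-0.34 -5.79

A=(0,0), D=(7.00,0)
B = A + 3.00·(cos297°, sin297°) = (1.3620, -2.6730)
|BD| = 6.2396
circle(B,4.00) ∩ circle(D,6.00): a=1.5171, h=3.7011
  candidates: C₊=(1.1473,1.3212) cross=23.093; C₋=(4.3184,-5.3674) cross=-23.093
  mode + wants cross > 0 → take C=(1.1473,1.3212) (cross=23.093)
ex = (C−B)/|BC| = (-0.0537,0.9986); ey = (-0.9986,-0.0537)
P = B + -3.02·ex + 1.87·ey = (-0.3432,-5.7890)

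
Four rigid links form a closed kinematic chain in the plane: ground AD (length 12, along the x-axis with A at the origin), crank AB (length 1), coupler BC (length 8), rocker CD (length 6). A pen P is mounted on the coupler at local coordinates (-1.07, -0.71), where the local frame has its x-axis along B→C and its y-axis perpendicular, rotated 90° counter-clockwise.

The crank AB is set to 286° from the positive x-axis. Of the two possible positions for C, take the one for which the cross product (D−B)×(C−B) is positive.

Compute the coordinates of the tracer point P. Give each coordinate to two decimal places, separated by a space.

-0.24 -2.14

A=(0,0), D=(12.00,0)
B = A + 1.00·(cos286°, sin286°) = (0.2756, -0.9613)
|BD| = 11.7637
circle(B,8.00) ∩ circle(D,6.00): a=7.0720, h=3.7400
  candidates: C₊=(7.0183,3.3441) cross=43.996; C₋=(7.6296,-4.1109) cross=-43.996
  mode + wants cross > 0 → take C=(7.0183,3.3441) (cross=43.996)
ex = (C−B)/|BC| = (0.8428,0.5382); ey = (-0.5382,0.8428)
P = B + -1.07·ex + -0.71·ey = (-0.2441,-2.1355)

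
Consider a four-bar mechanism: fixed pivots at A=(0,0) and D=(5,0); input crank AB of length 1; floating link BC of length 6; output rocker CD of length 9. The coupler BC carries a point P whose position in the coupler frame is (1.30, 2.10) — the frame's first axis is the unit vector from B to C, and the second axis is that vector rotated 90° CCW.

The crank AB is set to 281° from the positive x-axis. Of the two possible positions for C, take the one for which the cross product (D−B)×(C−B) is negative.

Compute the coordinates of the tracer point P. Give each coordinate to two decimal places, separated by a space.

A=(0,0), D=(5.00,0)
B = A + 1.00·(cos281°, sin281°) = (0.1908, -0.9816)
|BD| = 4.9084
circle(B,6.00) ∩ circle(D,9.00): a=-2.1298, h=5.6093
  candidates: C₊=(-3.0178,4.0884) cross=27.532; C₋=(-0.7742,-6.9035) cross=-27.532
  mode - wants cross < 0 → take C=(-0.7742,-6.9035) (cross=-27.532)
ex = (C−B)/|BC| = (-0.1608,-0.9870); ey = (0.9870,-0.1608)
P = B + 1.30·ex + 2.10·ey = (2.0544,-2.6025)

2.05 -2.60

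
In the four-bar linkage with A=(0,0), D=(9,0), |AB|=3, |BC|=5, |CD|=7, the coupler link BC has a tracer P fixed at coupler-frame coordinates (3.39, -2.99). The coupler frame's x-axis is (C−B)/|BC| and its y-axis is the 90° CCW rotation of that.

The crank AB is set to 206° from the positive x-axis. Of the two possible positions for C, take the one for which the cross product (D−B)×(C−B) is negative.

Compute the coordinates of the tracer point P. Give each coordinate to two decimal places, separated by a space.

0.31 -4.69

A=(0,0), D=(9.00,0)
B = A + 3.00·(cos206°, sin206°) = (-2.6964, -1.3151)
|BD| = 11.7701
circle(B,5.00) ∩ circle(D,7.00): a=4.8655, h=1.1519
  candidates: C₊=(2.0100,0.3732) cross=13.558; C₋=(2.2674,-1.9161) cross=-13.558
  mode - wants cross < 0 → take C=(2.2674,-1.9161) (cross=-13.558)
ex = (C−B)/|BC| = (0.9927,-0.1202); ey = (0.1202,0.9927)
P = B + 3.39·ex + -2.99·ey = (0.3096,-4.6909)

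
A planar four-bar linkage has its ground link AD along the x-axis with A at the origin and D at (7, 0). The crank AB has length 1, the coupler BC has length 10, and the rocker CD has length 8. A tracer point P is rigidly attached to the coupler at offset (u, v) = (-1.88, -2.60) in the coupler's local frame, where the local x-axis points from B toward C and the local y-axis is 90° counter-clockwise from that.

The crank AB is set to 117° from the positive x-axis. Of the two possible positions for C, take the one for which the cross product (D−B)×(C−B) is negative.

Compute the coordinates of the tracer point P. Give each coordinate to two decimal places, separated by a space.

-3.65 1.16

A=(0,0), D=(7.00,0)
B = A + 1.00·(cos117°, sin117°) = (-0.4540, 0.8910)
|BD| = 7.5071
circle(B,10.00) ∩ circle(D,8.00): a=6.1513, h=7.8843
  candidates: C₊=(6.5896,7.9895) cross=59.188; C₋=(4.7180,-7.6676) cross=-59.188
  mode - wants cross < 0 → take C=(4.7180,-7.6676) (cross=-59.188)
ex = (C−B)/|BC| = (0.5172,-0.8559); ey = (0.8559,0.5172)
P = B + -1.88·ex + -2.60·ey = (-3.6516,1.1553)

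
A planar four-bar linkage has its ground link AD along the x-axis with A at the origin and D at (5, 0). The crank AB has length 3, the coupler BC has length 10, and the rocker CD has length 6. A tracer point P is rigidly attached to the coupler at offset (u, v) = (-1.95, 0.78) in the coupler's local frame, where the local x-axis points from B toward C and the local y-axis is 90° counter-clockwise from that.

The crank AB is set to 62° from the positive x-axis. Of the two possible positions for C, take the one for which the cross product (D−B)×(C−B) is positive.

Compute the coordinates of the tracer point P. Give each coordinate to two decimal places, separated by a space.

A=(0,0), D=(5.00,0)
B = A + 3.00·(cos62°, sin62°) = (1.4084, 2.6488)
|BD| = 4.4627
circle(B,10.00) ∩ circle(D,6.00): a=9.4019, h=3.4066
  candidates: C₊=(10.9970,-0.1900) cross=15.203; C₋=(6.9531,-5.6732) cross=-15.203
  mode + wants cross > 0 → take C=(10.9970,-0.1900) (cross=15.203)
ex = (C−B)/|BC| = (0.9589,-0.2839); ey = (0.2839,0.9589)
P = B + -1.95·ex + 0.78·ey = (-0.2399,3.9503)

-0.24 3.95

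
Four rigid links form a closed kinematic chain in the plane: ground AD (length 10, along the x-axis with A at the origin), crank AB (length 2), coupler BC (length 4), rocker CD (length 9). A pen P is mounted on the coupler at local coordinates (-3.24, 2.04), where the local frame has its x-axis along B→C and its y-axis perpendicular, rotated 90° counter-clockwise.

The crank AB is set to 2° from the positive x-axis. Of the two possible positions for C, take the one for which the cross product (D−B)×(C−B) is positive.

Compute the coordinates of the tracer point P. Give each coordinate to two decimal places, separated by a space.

-0.02 -3.18

A=(0,0), D=(10.00,0)
B = A + 2.00·(cos2°, sin2°) = (1.9988, 0.0698)
|BD| = 8.0015
circle(B,4.00) ∩ circle(D,9.00): a=-0.0610, h=3.9995
  candidates: C₊=(1.9727,4.0697) cross=32.002; C₋=(1.9029,-3.9291) cross=-32.002
  mode + wants cross > 0 → take C=(1.9727,4.0697) (cross=32.002)
ex = (C−B)/|BC| = (-0.0065,1.0000); ey = (-1.0000,-0.0065)
P = B + -3.24·ex + 2.04·ey = (-0.0201,-3.1834)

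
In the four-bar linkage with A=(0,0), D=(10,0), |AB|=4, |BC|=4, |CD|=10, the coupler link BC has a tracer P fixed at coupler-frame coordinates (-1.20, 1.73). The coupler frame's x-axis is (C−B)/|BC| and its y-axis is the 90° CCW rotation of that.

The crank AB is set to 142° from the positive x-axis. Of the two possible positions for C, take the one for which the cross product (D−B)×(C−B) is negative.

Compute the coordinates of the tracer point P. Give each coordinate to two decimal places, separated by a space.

-3.03 4.56

A=(0,0), D=(10.00,0)
B = A + 4.00·(cos142°, sin142°) = (-3.1520, 2.4626)
|BD| = 13.3806
circle(B,4.00) ∩ circle(D,10.00): a=3.5514, h=1.8405
  candidates: C₊=(0.6775,3.6180) cross=24.626; C₋=(-0.0000,-0.0000) cross=-24.626
  mode - wants cross < 0 → take C=(-0.0000,-0.0000) (cross=-24.626)
ex = (C−B)/|BC| = (0.7880,-0.6157); ey = (0.6157,0.7880)
P = B + -1.20·ex + 1.73·ey = (-3.0326,4.5647)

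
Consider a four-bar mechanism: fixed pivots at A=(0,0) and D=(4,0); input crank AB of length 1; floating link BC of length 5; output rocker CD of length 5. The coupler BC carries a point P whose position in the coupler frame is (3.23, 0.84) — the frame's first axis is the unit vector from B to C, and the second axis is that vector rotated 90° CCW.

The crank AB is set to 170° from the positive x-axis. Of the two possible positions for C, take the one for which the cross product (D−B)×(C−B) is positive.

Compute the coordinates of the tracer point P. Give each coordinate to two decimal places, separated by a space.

A=(0,0), D=(4.00,0)
B = A + 1.00·(cos170°, sin170°) = (-0.9848, 0.1736)
|BD| = 4.9878
circle(B,5.00) ∩ circle(D,5.00): a=2.4939, h=4.3336
  candidates: C₊=(1.6585,4.4178) cross=21.615; C₋=(1.3567,-4.2442) cross=-21.615
  mode + wants cross > 0 → take C=(1.6585,4.4178) (cross=21.615)
ex = (C−B)/|BC| = (0.5287,0.8488); ey = (-0.8488,0.5287)
P = B + 3.23·ex + 0.84·ey = (0.0097,3.3595)

0.01 3.36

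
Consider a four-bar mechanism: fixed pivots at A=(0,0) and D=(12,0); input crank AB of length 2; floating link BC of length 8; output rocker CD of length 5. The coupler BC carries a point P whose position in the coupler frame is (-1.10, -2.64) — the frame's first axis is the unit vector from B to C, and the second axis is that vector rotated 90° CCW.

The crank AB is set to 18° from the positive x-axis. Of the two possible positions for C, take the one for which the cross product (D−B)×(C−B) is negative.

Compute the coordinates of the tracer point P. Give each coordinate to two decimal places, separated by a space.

-0.45 -1.01

A=(0,0), D=(12.00,0)
B = A + 2.00·(cos18°, sin18°) = (1.9021, 0.6180)
|BD| = 10.1168
circle(B,8.00) ∩ circle(D,5.00): a=6.9859, h=3.8984
  candidates: C₊=(9.1131,4.0824) cross=39.439; C₋=(8.6368,-3.6998) cross=-39.439
  mode - wants cross < 0 → take C=(8.6368,-3.6998) (cross=-39.439)
ex = (C−B)/|BC| = (0.8418,-0.5397); ey = (0.5397,0.8418)
P = B + -1.10·ex + -2.64·ey = (-0.4488,-1.0107)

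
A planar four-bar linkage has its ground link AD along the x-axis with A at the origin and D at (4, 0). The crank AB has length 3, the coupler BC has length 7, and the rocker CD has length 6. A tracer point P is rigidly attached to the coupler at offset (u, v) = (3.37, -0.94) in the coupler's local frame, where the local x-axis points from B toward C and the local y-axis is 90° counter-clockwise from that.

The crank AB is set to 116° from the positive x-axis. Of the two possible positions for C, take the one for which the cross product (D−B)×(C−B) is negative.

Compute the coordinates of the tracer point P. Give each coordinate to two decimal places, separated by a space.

A=(0,0), D=(4.00,0)
B = A + 3.00·(cos116°, sin116°) = (-1.3151, 2.6964)
|BD| = 5.9599
circle(B,7.00) ∩ circle(D,6.00): a=4.0706, h=5.6948
  candidates: C₊=(4.8915,5.9334) cross=33.940; C₋=(-0.2614,-4.2238) cross=-33.940
  mode - wants cross < 0 → take C=(-0.2614,-4.2238) (cross=-33.940)
ex = (C−B)/|BC| = (0.1505,-0.9886); ey = (0.9886,0.1505)
P = B + 3.37·ex + -0.94·ey = (-1.7371,-0.7767)

-1.74 -0.78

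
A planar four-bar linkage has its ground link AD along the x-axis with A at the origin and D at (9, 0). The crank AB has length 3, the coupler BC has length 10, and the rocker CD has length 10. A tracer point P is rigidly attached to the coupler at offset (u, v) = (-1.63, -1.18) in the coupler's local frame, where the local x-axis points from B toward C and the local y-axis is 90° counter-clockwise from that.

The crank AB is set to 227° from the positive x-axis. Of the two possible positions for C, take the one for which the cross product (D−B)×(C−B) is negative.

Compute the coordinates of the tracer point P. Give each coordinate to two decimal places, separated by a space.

A=(0,0), D=(9.00,0)
B = A + 3.00·(cos227°, sin227°) = (-2.0460, -2.1941)
|BD| = 11.2618
circle(B,10.00) ∩ circle(D,10.00): a=5.6309, h=8.2640
  candidates: C₊=(1.8670,7.0086) cross=93.067; C₋=(5.0870,-9.2026) cross=-93.067
  mode - wants cross < 0 → take C=(5.0870,-9.2026) (cross=-93.067)
ex = (C−B)/|BC| = (0.7133,-0.7009); ey = (0.7009,0.7133)
P = B + -1.63·ex + -1.18·ey = (-4.0357,-1.8934)

-4.04 -1.89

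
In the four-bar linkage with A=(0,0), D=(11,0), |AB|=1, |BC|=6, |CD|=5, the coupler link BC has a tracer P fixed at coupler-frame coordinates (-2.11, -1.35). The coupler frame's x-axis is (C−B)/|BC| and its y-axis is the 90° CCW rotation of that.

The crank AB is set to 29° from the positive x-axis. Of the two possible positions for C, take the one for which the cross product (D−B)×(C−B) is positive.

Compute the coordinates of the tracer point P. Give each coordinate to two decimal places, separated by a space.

-0.71 -1.45

A=(0,0), D=(11.00,0)
B = A + 1.00·(cos29°, sin29°) = (0.8746, 0.4848)
|BD| = 10.1370
circle(B,6.00) ∩ circle(D,5.00): a=5.6111, h=2.1251
  candidates: C₊=(6.5809,2.3391) cross=21.542; C₋=(6.3776,-1.9062) cross=-21.542
  mode + wants cross > 0 → take C=(6.5809,2.3391) (cross=21.542)
ex = (C−B)/|BC| = (0.9510,0.3091); ey = (-0.3091,0.9510)
P = B + -2.11·ex + -1.35·ey = (-0.7149,-1.4512)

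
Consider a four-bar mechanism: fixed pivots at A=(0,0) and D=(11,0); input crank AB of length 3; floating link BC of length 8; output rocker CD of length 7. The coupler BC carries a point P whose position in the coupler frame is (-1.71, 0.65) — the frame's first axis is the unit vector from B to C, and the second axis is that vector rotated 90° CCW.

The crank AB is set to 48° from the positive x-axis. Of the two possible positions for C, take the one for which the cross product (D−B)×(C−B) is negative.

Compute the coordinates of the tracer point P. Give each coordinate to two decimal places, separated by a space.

A=(0,0), D=(11.00,0)
B = A + 3.00·(cos48°, sin48°) = (2.0074, 2.2294)
|BD| = 9.2648
circle(B,8.00) ∩ circle(D,7.00): a=5.4419, h=5.8639
  candidates: C₊=(8.7005,6.6115) cross=54.328; C₋=(5.8784,-4.7717) cross=-54.328
  mode - wants cross < 0 → take C=(5.8784,-4.7717) (cross=-54.328)
ex = (C−B)/|BC| = (0.4839,-0.8751); ey = (0.8751,0.4839)
P = B + -1.71·ex + 0.65·ey = (1.7488,4.0404)

1.75 4.04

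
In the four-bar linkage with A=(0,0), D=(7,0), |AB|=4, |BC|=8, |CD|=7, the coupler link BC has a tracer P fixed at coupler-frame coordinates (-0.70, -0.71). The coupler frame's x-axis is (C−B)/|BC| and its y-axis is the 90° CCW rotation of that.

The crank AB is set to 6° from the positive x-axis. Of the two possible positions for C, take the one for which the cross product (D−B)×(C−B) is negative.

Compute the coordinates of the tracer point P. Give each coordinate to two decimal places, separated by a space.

3.06 0.80

A=(0,0), D=(7.00,0)
B = A + 4.00·(cos6°, sin6°) = (3.9781, 0.4181)
|BD| = 3.0507
circle(B,8.00) ∩ circle(D,7.00): a=3.9838, h=6.9375
  candidates: C₊=(8.8751,6.7442) cross=21.164; C₋=(6.9735,-6.9999) cross=-21.164
  mode - wants cross < 0 → take C=(6.9735,-6.9999) (cross=-21.164)
ex = (C−B)/|BC| = (0.3744,-0.9273); ey = (0.9273,0.3744)
P = B + -0.70·ex + -0.71·ey = (3.0576,0.8014)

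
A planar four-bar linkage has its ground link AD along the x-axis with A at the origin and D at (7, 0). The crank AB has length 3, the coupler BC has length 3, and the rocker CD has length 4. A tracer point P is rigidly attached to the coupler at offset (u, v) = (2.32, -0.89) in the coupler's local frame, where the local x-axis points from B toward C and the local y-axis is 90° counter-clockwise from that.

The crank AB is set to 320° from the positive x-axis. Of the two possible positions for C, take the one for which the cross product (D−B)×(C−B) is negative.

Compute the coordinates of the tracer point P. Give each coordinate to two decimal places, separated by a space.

3.88 -3.85

A=(0,0), D=(7.00,0)
B = A + 3.00·(cos320°, sin320°) = (2.2981, -1.9284)
|BD| = 5.0819
circle(B,3.00) ∩ circle(D,4.00): a=1.8523, h=2.3599
  candidates: C₊=(3.1164,0.9579) cross=11.993; C₋=(4.9073,-3.4089) cross=-11.993
  mode - wants cross < 0 → take C=(4.9073,-3.4089) (cross=-11.993)
ex = (C−B)/|BC| = (0.8697,-0.4935); ey = (0.4935,0.8697)
P = B + 2.32·ex + -0.89·ey = (3.8767,-3.8474)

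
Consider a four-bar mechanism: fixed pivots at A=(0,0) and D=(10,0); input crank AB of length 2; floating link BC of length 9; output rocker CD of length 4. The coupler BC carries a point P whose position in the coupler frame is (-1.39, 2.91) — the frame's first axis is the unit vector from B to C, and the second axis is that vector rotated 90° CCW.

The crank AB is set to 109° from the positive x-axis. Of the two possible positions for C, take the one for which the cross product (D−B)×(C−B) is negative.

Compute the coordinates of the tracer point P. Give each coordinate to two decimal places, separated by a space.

-0.35 5.10

A=(0,0), D=(10.00,0)
B = A + 2.00·(cos109°, sin109°) = (-0.6511, 1.8910)
|BD| = 10.8177
circle(B,9.00) ∩ circle(D,4.00): a=8.4132, h=3.1966
  candidates: C₊=(8.1913,3.5677) cross=34.580; C₋=(7.0737,-2.7271) cross=-34.580
  mode - wants cross < 0 → take C=(7.0737,-2.7271) (cross=-34.580)
ex = (C−B)/|BC| = (0.8583,-0.5131); ey = (0.5131,0.8583)
P = B + -1.39·ex + 2.91·ey = (-0.3510,5.1020)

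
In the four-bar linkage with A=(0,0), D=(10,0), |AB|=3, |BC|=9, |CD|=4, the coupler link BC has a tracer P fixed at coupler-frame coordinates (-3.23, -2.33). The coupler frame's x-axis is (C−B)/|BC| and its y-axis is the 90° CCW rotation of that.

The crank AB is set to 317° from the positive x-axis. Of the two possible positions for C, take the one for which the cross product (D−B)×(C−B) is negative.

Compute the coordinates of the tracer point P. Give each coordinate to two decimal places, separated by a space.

A=(0,0), D=(10.00,0)
B = A + 3.00·(cos317°, sin317°) = (2.1941, -2.0460)
|BD| = 8.0696
circle(B,9.00) ∩ circle(D,4.00): a=8.0623, h=4.0000
  candidates: C₊=(8.9787,3.8674) cross=32.278; C₋=(11.0071,-3.8712) cross=-32.278
  mode - wants cross < 0 → take C=(11.0071,-3.8712) (cross=-32.278)
ex = (C−B)/|BC| = (0.9792,-0.2028); ey = (0.2028,0.9792)
P = B + -3.23·ex + -2.33·ey = (-1.4413,-3.6726)

-1.44 -3.67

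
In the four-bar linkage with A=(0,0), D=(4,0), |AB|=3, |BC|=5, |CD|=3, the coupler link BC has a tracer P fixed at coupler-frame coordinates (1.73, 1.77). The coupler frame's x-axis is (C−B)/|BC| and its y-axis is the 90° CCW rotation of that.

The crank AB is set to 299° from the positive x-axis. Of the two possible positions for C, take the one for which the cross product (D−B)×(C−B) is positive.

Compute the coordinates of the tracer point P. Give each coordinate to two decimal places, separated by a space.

A=(0,0), D=(4.00,0)
B = A + 3.00·(cos299°, sin299°) = (1.4544, -2.6239)
|BD| = 3.6558
circle(B,5.00) ∩ circle(D,3.00): a=4.0162, h=2.9783
  candidates: C₊=(2.1134,2.3325) cross=10.888; C₋=(6.3886,-1.8151) cross=-10.888
  mode + wants cross > 0 → take C=(2.1134,2.3325) (cross=10.888)
ex = (C−B)/|BC| = (0.1318,0.9913); ey = (-0.9913,0.1318)
P = B + 1.73·ex + 1.77·ey = (-0.0721,-0.6757)

-0.07 -0.68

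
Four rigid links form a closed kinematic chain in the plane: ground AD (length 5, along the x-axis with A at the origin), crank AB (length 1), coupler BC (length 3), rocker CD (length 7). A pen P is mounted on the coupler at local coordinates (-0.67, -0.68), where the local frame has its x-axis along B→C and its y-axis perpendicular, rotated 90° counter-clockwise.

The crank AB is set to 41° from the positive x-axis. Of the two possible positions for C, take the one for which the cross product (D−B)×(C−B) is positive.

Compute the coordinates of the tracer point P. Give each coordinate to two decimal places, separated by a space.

1.71 0.71

A=(0,0), D=(5.00,0)
B = A + 1.00·(cos41°, sin41°) = (0.7547, 0.6561)
|BD| = 4.2957
circle(B,3.00) ∩ circle(D,7.00): a=-2.5080, h=1.6462
  candidates: C₊=(-1.4724,2.6660) cross=7.072; C₋=(-1.9753,-0.5878) cross=-7.072
  mode + wants cross > 0 → take C=(-1.4724,2.6660) (cross=7.072)
ex = (C−B)/|BC| = (-0.7424,0.6700); ey = (-0.6700,-0.7424)
P = B + -0.67·ex + -0.68·ey = (1.7077,0.7120)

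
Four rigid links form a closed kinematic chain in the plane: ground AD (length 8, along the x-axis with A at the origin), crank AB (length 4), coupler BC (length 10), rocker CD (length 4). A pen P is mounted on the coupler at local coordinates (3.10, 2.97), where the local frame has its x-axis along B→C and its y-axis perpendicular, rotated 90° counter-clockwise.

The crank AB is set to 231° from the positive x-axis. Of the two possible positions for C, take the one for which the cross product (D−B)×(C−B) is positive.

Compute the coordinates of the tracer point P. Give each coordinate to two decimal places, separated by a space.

-1.89 1.14

A=(0,0), D=(8.00,0)
B = A + 4.00·(cos231°, sin231°) = (-2.5173, -3.1086)
|BD| = 10.9671
circle(B,10.00) ∩ circle(D,4.00): a=9.3132, h=3.6421
  candidates: C₊=(5.3816,3.0239) cross=39.943; C₋=(7.4463,-3.9615) cross=-39.943
  mode + wants cross > 0 → take C=(5.3816,3.0239) (cross=39.943)
ex = (C−B)/|BC| = (0.7899,0.6132); ey = (-0.6132,0.7899)
P = B + 3.10·ex + 2.97·ey = (-1.8900,1.1385)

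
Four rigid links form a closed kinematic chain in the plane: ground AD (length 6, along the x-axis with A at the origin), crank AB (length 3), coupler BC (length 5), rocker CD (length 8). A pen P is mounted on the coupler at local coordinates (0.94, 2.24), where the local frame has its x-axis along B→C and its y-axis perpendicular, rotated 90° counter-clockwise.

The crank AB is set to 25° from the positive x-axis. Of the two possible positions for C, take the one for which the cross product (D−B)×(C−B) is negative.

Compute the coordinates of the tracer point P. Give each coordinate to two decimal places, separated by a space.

2.59 -1.16

A=(0,0), D=(6.00,0)
B = A + 3.00·(cos25°, sin25°) = (2.7189, 1.2679)
|BD| = 3.5175
circle(B,5.00) ∩ circle(D,8.00): a=-3.7849, h=3.2672
  candidates: C₊=(0.3660,5.6796) cross=11.492; C₋=(-1.9892,-0.4155) cross=-11.492
  mode - wants cross < 0 → take C=(-1.9892,-0.4155) (cross=-11.492)
ex = (C−B)/|BC| = (-0.9416,-0.3367); ey = (0.3367,-0.9416)
P = B + 0.94·ex + 2.24·ey = (2.5879,-1.1578)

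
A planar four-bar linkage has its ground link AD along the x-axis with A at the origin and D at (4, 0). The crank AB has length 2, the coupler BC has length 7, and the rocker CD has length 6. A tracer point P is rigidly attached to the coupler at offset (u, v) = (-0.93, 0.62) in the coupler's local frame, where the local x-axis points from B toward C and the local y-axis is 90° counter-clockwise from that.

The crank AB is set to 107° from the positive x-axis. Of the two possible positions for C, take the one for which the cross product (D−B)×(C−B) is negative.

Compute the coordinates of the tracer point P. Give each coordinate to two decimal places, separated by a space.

-0.14 2.94

A=(0,0), D=(4.00,0)
B = A + 2.00·(cos107°, sin107°) = (-0.5847, 1.9126)
|BD| = 4.9677
circle(B,7.00) ∩ circle(D,6.00): a=3.7923, h=5.8837
  candidates: C₊=(5.1805,5.8827) cross=29.229; C₋=(0.6499,-4.9776) cross=-29.229
  mode - wants cross < 0 → take C=(0.6499,-4.9776) (cross=-29.229)
ex = (C−B)/|BC| = (0.1764,-0.9843); ey = (0.9843,0.1764)
P = B + -0.93·ex + 0.62·ey = (-0.1385,2.9374)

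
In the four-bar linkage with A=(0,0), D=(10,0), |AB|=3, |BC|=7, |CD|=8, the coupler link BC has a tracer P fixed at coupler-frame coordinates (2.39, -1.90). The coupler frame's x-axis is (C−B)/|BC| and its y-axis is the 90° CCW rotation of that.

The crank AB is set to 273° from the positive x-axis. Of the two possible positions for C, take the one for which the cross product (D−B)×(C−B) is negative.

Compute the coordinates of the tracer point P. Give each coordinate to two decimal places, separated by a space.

A=(0,0), D=(10.00,0)
B = A + 3.00·(cos273°, sin273°) = (0.1570, -2.9959)
|BD| = 10.2888
circle(B,7.00) ∩ circle(D,8.00): a=4.4155, h=5.4317
  candidates: C₊=(2.7995,3.4862) cross=55.886; C₋=(5.9627,-6.9066) cross=-55.886
  mode - wants cross < 0 → take C=(5.9627,-6.9066) (cross=-55.886)
ex = (C−B)/|BC| = (0.8294,-0.5587); ey = (0.5587,0.8294)
P = B + 2.39·ex + -1.90·ey = (1.0778,-5.9069)

1.08 -5.91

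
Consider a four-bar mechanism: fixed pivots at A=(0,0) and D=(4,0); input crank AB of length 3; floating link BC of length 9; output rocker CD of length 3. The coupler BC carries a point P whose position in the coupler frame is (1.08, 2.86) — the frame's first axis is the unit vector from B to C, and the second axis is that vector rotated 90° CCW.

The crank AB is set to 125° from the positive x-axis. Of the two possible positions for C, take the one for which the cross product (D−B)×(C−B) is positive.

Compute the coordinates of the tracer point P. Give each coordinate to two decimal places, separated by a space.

0.04 4.96

A=(0,0), D=(4.00,0)
B = A + 3.00·(cos125°, sin125°) = (-1.7207, 2.4575)
|BD| = 6.2262
circle(B,9.00) ∩ circle(D,3.00): a=8.8951, h=1.3701
  candidates: C₊=(6.9930,0.2054) cross=8.530; C₋=(5.9115,-2.3122) cross=-8.530
  mode + wants cross > 0 → take C=(6.9930,0.2054) (cross=8.530)
ex = (C−B)/|BC| = (0.9682,-0.2502); ey = (0.2502,0.9682)
P = B + 1.08·ex + 2.86·ey = (0.0406,4.9562)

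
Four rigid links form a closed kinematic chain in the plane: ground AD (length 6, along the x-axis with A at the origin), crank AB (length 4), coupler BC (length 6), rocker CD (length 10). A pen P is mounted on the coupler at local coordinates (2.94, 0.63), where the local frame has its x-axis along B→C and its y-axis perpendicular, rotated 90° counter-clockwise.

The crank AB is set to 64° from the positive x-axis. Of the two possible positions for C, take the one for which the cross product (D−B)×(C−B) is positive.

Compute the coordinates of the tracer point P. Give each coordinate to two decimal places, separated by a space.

A=(0,0), D=(6.00,0)
B = A + 4.00·(cos64°, sin64°) = (1.7535, 3.5952)
|BD| = 5.5640
circle(B,6.00) ∩ circle(D,10.00): a=-2.9692, h=5.2138
  candidates: C₊=(2.8562,9.4930) cross=29.010; C₋=(-3.8816,1.5345) cross=-29.010
  mode + wants cross > 0 → take C=(2.8562,9.4930) (cross=29.010)
ex = (C−B)/|BC| = (0.1838,0.9830); ey = (-0.9830,0.1838)
P = B + 2.94·ex + 0.63·ey = (1.6745,6.6009)

1.67 6.60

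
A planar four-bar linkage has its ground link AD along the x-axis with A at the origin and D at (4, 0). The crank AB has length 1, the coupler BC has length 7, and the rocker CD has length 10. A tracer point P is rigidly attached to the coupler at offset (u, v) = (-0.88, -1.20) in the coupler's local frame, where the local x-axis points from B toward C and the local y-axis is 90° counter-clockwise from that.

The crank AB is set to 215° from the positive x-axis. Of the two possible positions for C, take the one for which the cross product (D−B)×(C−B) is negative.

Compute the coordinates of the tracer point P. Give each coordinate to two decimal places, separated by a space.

-1.71 0.62

A=(0,0), D=(4.00,0)
B = A + 1.00·(cos215°, sin215°) = (-0.8192, -0.5736)
|BD| = 4.8532
circle(B,7.00) ∩ circle(D,10.00): a=-2.8277, h=6.4034
  candidates: C₊=(-4.3839,5.4508) cross=31.077; C₋=(-2.8703,-7.2663) cross=-31.077
  mode - wants cross < 0 → take C=(-2.8703,-7.2663) (cross=-31.077)
ex = (C−B)/|BC| = (-0.2930,-0.9561); ey = (0.9561,-0.2930)
P = B + -0.88·ex + -1.20·ey = (-1.7086,0.6194)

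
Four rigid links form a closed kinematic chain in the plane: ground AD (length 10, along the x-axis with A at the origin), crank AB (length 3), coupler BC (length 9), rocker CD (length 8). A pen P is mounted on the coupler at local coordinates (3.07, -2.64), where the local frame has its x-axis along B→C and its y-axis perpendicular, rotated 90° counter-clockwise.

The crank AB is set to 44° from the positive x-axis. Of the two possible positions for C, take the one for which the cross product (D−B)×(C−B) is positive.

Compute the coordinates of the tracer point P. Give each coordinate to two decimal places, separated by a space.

A=(0,0), D=(10.00,0)
B = A + 3.00·(cos44°, sin44°) = (2.1580, 2.0840)
|BD| = 8.1142
circle(B,9.00) ∩ circle(D,8.00): a=5.1046, h=7.4123
  candidates: C₊=(8.9951,7.9366) cross=60.145; C₋=(5.1877,-6.3908) cross=-60.145
  mode + wants cross > 0 → take C=(8.9951,7.9366) (cross=60.145)
ex = (C−B)/|BC| = (0.7597,0.6503); ey = (-0.6503,0.7597)
P = B + 3.07·ex + -2.64·ey = (6.2070,2.0748)

6.21 2.07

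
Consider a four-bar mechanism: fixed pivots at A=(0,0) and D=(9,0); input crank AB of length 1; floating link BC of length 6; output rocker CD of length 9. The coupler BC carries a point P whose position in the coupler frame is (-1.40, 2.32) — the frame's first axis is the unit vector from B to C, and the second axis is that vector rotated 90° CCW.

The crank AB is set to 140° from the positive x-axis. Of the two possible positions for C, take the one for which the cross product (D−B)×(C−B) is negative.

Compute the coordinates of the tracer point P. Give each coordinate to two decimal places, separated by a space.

A=(0,0), D=(9.00,0)
B = A + 1.00·(cos140°, sin140°) = (-0.7660, 0.6428)
|BD| = 9.7872
circle(B,6.00) ∩ circle(D,9.00): a=2.5947, h=5.4100
  candidates: C₊=(2.1783,5.8707) cross=52.948; C₋=(1.4677,-4.9259) cross=-52.948
  mode - wants cross < 0 → take C=(1.4677,-4.9259) (cross=-52.948)
ex = (C−B)/|BC| = (0.3723,-0.9281); ey = (0.9281,0.3723)
P = B + -1.40·ex + 2.32·ey = (0.8660,2.8059)

0.87 2.81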